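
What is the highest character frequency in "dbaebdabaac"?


Input: dbaebdabaac
Character counts:
  'a': 4
  'b': 3
  'c': 1
  'd': 2
  'e': 1
Maximum frequency: 4

4


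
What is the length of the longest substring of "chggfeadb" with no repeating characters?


Input: "chggfeadb"
Sliding window (track last position of each char):
  Position 0 ('c'): window [0,0] length 1 -- new best
  Position 1 ('h'): window [0,1] length 2 -- new best
  Position 2 ('g'): window [0,2] length 3 -- new best
  Position 3 ('g'): repeat (last at 2), move window start to 3
  Position 3 ('g'): window [3,3] length 1
  Position 4 ('f'): window [3,4] length 2
  Position 5 ('e'): window [3,5] length 3
  Position 6 ('a'): window [3,6] length 4 -- new best
  Position 7 ('d'): window [3,7] length 5 -- new best
  Position 8 ('b'): window [3,8] length 6 -- new best
Longest substring with no repeats: "gfeadb" with length 6

6


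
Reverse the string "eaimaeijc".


Input: eaimaeijc
Reading characters right to left:
  Position 8: 'c'
  Position 7: 'j'
  Position 6: 'i'
  Position 5: 'e'
  Position 4: 'a'
  Position 3: 'm'
  Position 2: 'i'
  Position 1: 'a'
  Position 0: 'e'
Reversed: cjieamiae

cjieamiae


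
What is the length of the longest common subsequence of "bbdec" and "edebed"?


LCS of "bbdec" and "edebed"
DP table:
           e    d    e    b    e    d
      0    0    0    0    0    0    0
  b   0    0    0    0    1    1    1
  b   0    0    0    0    1    1    1
  d   0    0    1    1    1    1    2
  e   0    1    1    2    2    2    2
  c   0    1    1    2    2    2    2
LCS length = dp[5][6] = 2

2


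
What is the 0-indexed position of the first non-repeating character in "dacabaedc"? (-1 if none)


Input: dacabaedc
Character frequencies:
  'a': 3
  'b': 1
  'c': 2
  'd': 2
  'e': 1
Scanning left to right for freq == 1:
  Position 0 ('d'): freq=2, skip
  Position 1 ('a'): freq=3, skip
  Position 2 ('c'): freq=2, skip
  Position 3 ('a'): freq=3, skip
  Position 4 ('b'): unique! => answer = 4

4


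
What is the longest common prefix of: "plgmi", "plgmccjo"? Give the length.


Words: plgmi, plgmccjo
  Position 0: all 'p' => match
  Position 1: all 'l' => match
  Position 2: all 'g' => match
  Position 3: all 'm' => match
  Position 4: ('i', 'c') => mismatch, stop
LCP = "plgm" (length 4)

4


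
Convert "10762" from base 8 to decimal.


Input: "10762" in base 8
Positional expansion:
  Digit '1' (value 1) x 8^4 = 4096
  Digit '0' (value 0) x 8^3 = 0
  Digit '7' (value 7) x 8^2 = 448
  Digit '6' (value 6) x 8^1 = 48
  Digit '2' (value 2) x 8^0 = 2
Sum = 4594

4594


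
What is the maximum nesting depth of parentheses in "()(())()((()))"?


Input: "()(())()((()))"
Tracking depth:
  Position 0 '(': depth becomes 1
  Position 1 ')': depth becomes 0
  Position 2 '(': depth becomes 1
  Position 3 '(': depth becomes 2
  Position 4 ')': depth becomes 1
  Position 5 ')': depth becomes 0
  Position 6 '(': depth becomes 1
  Position 7 ')': depth becomes 0
  Position 8 '(': depth becomes 1
  Position 9 '(': depth becomes 2
  Position 10 '(': depth becomes 3
  Position 11 ')': depth becomes 2
  Position 12 ')': depth becomes 1
  Position 13 ')': depth becomes 0
Maximum depth reached: 3

3


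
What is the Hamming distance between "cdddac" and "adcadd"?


Comparing "cdddac" and "adcadd" position by position:
  Position 0: 'c' vs 'a' => differ
  Position 1: 'd' vs 'd' => same
  Position 2: 'd' vs 'c' => differ
  Position 3: 'd' vs 'a' => differ
  Position 4: 'a' vs 'd' => differ
  Position 5: 'c' vs 'd' => differ
Total differences (Hamming distance): 5

5


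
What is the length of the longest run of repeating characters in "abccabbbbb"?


Input: "abccabbbbb"
Scanning for longest run:
  Position 1 ('b'): new char, reset run to 1
  Position 2 ('c'): new char, reset run to 1
  Position 3 ('c'): continues run of 'c', length=2
  Position 4 ('a'): new char, reset run to 1
  Position 5 ('b'): new char, reset run to 1
  Position 6 ('b'): continues run of 'b', length=2
  Position 7 ('b'): continues run of 'b', length=3
  Position 8 ('b'): continues run of 'b', length=4
  Position 9 ('b'): continues run of 'b', length=5
Longest run: 'b' with length 5

5


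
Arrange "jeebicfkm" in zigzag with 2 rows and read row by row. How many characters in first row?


Zigzag "jeebicfkm" into 2 rows:
Placing characters:
  'j' => row 0
  'e' => row 1
  'e' => row 0
  'b' => row 1
  'i' => row 0
  'c' => row 1
  'f' => row 0
  'k' => row 1
  'm' => row 0
Rows:
  Row 0: "jeifm"
  Row 1: "ebck"
First row length: 5

5


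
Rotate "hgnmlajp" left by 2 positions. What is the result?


Input: "hgnmlajp", rotate left by 2
First 2 characters: "hg"
Remaining characters: "nmlajp"
Concatenate remaining + first: "nmlajp" + "hg" = "nmlajphg"

nmlajphg


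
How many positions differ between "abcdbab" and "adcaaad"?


Comparing "abcdbab" and "adcaaad" position by position:
  Position 0: 'a' vs 'a' => same
  Position 1: 'b' vs 'd' => DIFFER
  Position 2: 'c' vs 'c' => same
  Position 3: 'd' vs 'a' => DIFFER
  Position 4: 'b' vs 'a' => DIFFER
  Position 5: 'a' vs 'a' => same
  Position 6: 'b' vs 'd' => DIFFER
Positions that differ: 4

4


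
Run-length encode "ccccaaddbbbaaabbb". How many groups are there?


Input: ccccaaddbbbaaabbb
Scanning for consecutive runs:
  Group 1: 'c' x 4 (positions 0-3)
  Group 2: 'a' x 2 (positions 4-5)
  Group 3: 'd' x 2 (positions 6-7)
  Group 4: 'b' x 3 (positions 8-10)
  Group 5: 'a' x 3 (positions 11-13)
  Group 6: 'b' x 3 (positions 14-16)
Total groups: 6

6


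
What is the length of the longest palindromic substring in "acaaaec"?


Input: "acaaaec"
Checking substrings for palindromes:
  [0:3] "aca" (len 3) => palindrome
  [2:5] "aaa" (len 3) => palindrome
  [2:4] "aa" (len 2) => palindrome
  [3:5] "aa" (len 2) => palindrome
Longest palindromic substring: "aca" with length 3

3


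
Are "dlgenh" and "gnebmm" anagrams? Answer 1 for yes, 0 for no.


Strings: "dlgenh", "gnebmm"
Sorted first:  deghln
Sorted second: begmmn
Differ at position 0: 'd' vs 'b' => not anagrams

0


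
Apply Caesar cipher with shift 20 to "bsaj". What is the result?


Caesar cipher: shift "bsaj" by 20
  'b' (pos 1) + 20 = pos 21 = 'v'
  's' (pos 18) + 20 = pos 12 = 'm'
  'a' (pos 0) + 20 = pos 20 = 'u'
  'j' (pos 9) + 20 = pos 3 = 'd'
Result: vmud

vmud


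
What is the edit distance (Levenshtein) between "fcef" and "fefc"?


Computing edit distance: "fcef" -> "fefc"
DP table:
           f    e    f    c
      0    1    2    3    4
  f   1    0    1    2    3
  c   2    1    1    2    2
  e   3    2    1    2    3
  f   4    3    2    1    2
Edit distance = dp[4][4] = 2

2


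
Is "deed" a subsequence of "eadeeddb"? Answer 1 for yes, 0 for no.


Check if "deed" is a subsequence of "eadeeddb"
Greedy scan:
  Position 0 ('e'): no match needed
  Position 1 ('a'): no match needed
  Position 2 ('d'): matches sub[0] = 'd'
  Position 3 ('e'): matches sub[1] = 'e'
  Position 4 ('e'): matches sub[2] = 'e'
  Position 5 ('d'): matches sub[3] = 'd'
  Position 6 ('d'): no match needed
  Position 7 ('b'): no match needed
All 4 characters matched => is a subsequence

1


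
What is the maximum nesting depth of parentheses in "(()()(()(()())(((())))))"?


Input: "(()()(()(()())(((())))))"
Tracking depth:
  Position 0 '(': depth becomes 1
  Position 1 '(': depth becomes 2
  Position 2 ')': depth becomes 1
  Position 3 '(': depth becomes 2
  Position 4 ')': depth becomes 1
  Position 5 '(': depth becomes 2
  Position 6 '(': depth becomes 3
  Position 7 ')': depth becomes 2
  Position 8 '(': depth becomes 3
  Position 9 '(': depth becomes 4
  Position 10 ')': depth becomes 3
  Position 11 '(': depth becomes 4
  Position 12 ')': depth becomes 3
  Position 13 ')': depth becomes 2
  Position 14 '(': depth becomes 3
  Position 15 '(': depth becomes 4
  Position 16 '(': depth becomes 5
  Position 17 '(': depth becomes 6
  Position 18 ')': depth becomes 5
  Position 19 ')': depth becomes 4
  Position 20 ')': depth becomes 3
  Position 21 ')': depth becomes 2
  Position 22 ')': depth becomes 1
  Position 23 ')': depth becomes 0
Maximum depth reached: 6

6


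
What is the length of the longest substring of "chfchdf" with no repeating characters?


Input: "chfchdf"
Sliding window (track last position of each char):
  Position 0 ('c'): window [0,0] length 1 -- new best
  Position 1 ('h'): window [0,1] length 2 -- new best
  Position 2 ('f'): window [0,2] length 3 -- new best
  Position 3 ('c'): repeat (last at 0), move window start to 1
  Position 3 ('c'): window [1,3] length 3
  Position 4 ('h'): repeat (last at 1), move window start to 2
  Position 4 ('h'): window [2,4] length 3
  Position 5 ('d'): window [2,5] length 4 -- new best
  Position 6 ('f'): repeat (last at 2), move window start to 3
  Position 6 ('f'): window [3,6] length 4
Longest substring with no repeats: "fchd" with length 4

4


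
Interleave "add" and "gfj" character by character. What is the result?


Interleaving "add" and "gfj":
  Position 0: 'a' from first, 'g' from second => "ag"
  Position 1: 'd' from first, 'f' from second => "df"
  Position 2: 'd' from first, 'j' from second => "dj"
Result: agdfdj

agdfdj


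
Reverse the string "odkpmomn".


Input: odkpmomn
Reading characters right to left:
  Position 7: 'n'
  Position 6: 'm'
  Position 5: 'o'
  Position 4: 'm'
  Position 3: 'p'
  Position 2: 'k'
  Position 1: 'd'
  Position 0: 'o'
Reversed: nmompkdo

nmompkdo


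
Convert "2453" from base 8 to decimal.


Input: "2453" in base 8
Positional expansion:
  Digit '2' (value 2) x 8^3 = 1024
  Digit '4' (value 4) x 8^2 = 256
  Digit '5' (value 5) x 8^1 = 40
  Digit '3' (value 3) x 8^0 = 3
Sum = 1323

1323


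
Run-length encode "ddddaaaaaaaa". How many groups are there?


Input: ddddaaaaaaaa
Scanning for consecutive runs:
  Group 1: 'd' x 4 (positions 0-3)
  Group 2: 'a' x 8 (positions 4-11)
Total groups: 2

2


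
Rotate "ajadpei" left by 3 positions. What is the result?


Input: "ajadpei", rotate left by 3
First 3 characters: "aja"
Remaining characters: "dpei"
Concatenate remaining + first: "dpei" + "aja" = "dpeiaja"

dpeiaja


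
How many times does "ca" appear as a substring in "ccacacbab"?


Searching for "ca" in "ccacacbab"
Scanning each position:
  Position 0: "cc" => no
  Position 1: "ca" => MATCH
  Position 2: "ac" => no
  Position 3: "ca" => MATCH
  Position 4: "ac" => no
  Position 5: "cb" => no
  Position 6: "ba" => no
  Position 7: "ab" => no
Total occurrences: 2

2


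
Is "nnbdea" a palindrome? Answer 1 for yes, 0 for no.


Input: nnbdea
Reversed: aedbnn
  Compare pos 0 ('n') with pos 5 ('a'): MISMATCH
  Compare pos 1 ('n') with pos 4 ('e'): MISMATCH
  Compare pos 2 ('b') with pos 3 ('d'): MISMATCH
Result: not a palindrome

0


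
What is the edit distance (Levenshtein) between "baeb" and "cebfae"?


Computing edit distance: "baeb" -> "cebfae"
DP table:
           c    e    b    f    a    e
      0    1    2    3    4    5    6
  b   1    1    2    2    3    4    5
  a   2    2    2    3    3    3    4
  e   3    3    2    3    4    4    3
  b   4    4    3    2    3    4    4
Edit distance = dp[4][6] = 4

4


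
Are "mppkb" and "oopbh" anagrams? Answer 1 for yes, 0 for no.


Strings: "mppkb", "oopbh"
Sorted first:  bkmpp
Sorted second: bhoop
Differ at position 1: 'k' vs 'h' => not anagrams

0


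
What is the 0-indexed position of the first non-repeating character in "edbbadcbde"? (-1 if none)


Input: edbbadcbde
Character frequencies:
  'a': 1
  'b': 3
  'c': 1
  'd': 3
  'e': 2
Scanning left to right for freq == 1:
  Position 0 ('e'): freq=2, skip
  Position 1 ('d'): freq=3, skip
  Position 2 ('b'): freq=3, skip
  Position 3 ('b'): freq=3, skip
  Position 4 ('a'): unique! => answer = 4

4


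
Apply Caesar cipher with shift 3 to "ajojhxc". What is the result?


Caesar cipher: shift "ajojhxc" by 3
  'a' (pos 0) + 3 = pos 3 = 'd'
  'j' (pos 9) + 3 = pos 12 = 'm'
  'o' (pos 14) + 3 = pos 17 = 'r'
  'j' (pos 9) + 3 = pos 12 = 'm'
  'h' (pos 7) + 3 = pos 10 = 'k'
  'x' (pos 23) + 3 = pos 0 = 'a'
  'c' (pos 2) + 3 = pos 5 = 'f'
Result: dmrmkaf

dmrmkaf


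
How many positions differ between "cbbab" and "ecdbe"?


Comparing "cbbab" and "ecdbe" position by position:
  Position 0: 'c' vs 'e' => DIFFER
  Position 1: 'b' vs 'c' => DIFFER
  Position 2: 'b' vs 'd' => DIFFER
  Position 3: 'a' vs 'b' => DIFFER
  Position 4: 'b' vs 'e' => DIFFER
Positions that differ: 5

5


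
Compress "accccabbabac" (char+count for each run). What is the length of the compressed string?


Input: accccabbabac
Runs:
  'a' x 1 => "a1"
  'c' x 4 => "c4"
  'a' x 1 => "a1"
  'b' x 2 => "b2"
  'a' x 1 => "a1"
  'b' x 1 => "b1"
  'a' x 1 => "a1"
  'c' x 1 => "c1"
Compressed: "a1c4a1b2a1b1a1c1"
Compressed length: 16

16


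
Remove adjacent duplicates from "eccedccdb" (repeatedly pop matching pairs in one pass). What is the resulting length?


Input: eccedccdb
Stack-based adjacent duplicate removal:
  Read 'e': push. Stack: e
  Read 'c': push. Stack: ec
  Read 'c': matches stack top 'c' => pop. Stack: e
  Read 'e': matches stack top 'e' => pop. Stack: (empty)
  Read 'd': push. Stack: d
  Read 'c': push. Stack: dc
  Read 'c': matches stack top 'c' => pop. Stack: d
  Read 'd': matches stack top 'd' => pop. Stack: (empty)
  Read 'b': push. Stack: b
Final stack: "b" (length 1)

1


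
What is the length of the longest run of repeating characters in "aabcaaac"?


Input: "aabcaaac"
Scanning for longest run:
  Position 1 ('a'): continues run of 'a', length=2
  Position 2 ('b'): new char, reset run to 1
  Position 3 ('c'): new char, reset run to 1
  Position 4 ('a'): new char, reset run to 1
  Position 5 ('a'): continues run of 'a', length=2
  Position 6 ('a'): continues run of 'a', length=3
  Position 7 ('c'): new char, reset run to 1
Longest run: 'a' with length 3

3


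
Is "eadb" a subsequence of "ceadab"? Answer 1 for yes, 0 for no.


Check if "eadb" is a subsequence of "ceadab"
Greedy scan:
  Position 0 ('c'): no match needed
  Position 1 ('e'): matches sub[0] = 'e'
  Position 2 ('a'): matches sub[1] = 'a'
  Position 3 ('d'): matches sub[2] = 'd'
  Position 4 ('a'): no match needed
  Position 5 ('b'): matches sub[3] = 'b'
All 4 characters matched => is a subsequence

1


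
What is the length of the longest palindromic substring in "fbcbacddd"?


Input: "fbcbacddd"
Checking substrings for palindromes:
  [1:4] "bcb" (len 3) => palindrome
  [6:9] "ddd" (len 3) => palindrome
  [6:8] "dd" (len 2) => palindrome
  [7:9] "dd" (len 2) => palindrome
Longest palindromic substring: "bcb" with length 3

3


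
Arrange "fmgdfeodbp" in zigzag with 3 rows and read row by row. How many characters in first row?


Zigzag "fmgdfeodbp" into 3 rows:
Placing characters:
  'f' => row 0
  'm' => row 1
  'g' => row 2
  'd' => row 1
  'f' => row 0
  'e' => row 1
  'o' => row 2
  'd' => row 1
  'b' => row 0
  'p' => row 1
Rows:
  Row 0: "ffb"
  Row 1: "mdedp"
  Row 2: "go"
First row length: 3

3


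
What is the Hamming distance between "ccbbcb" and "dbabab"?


Comparing "ccbbcb" and "dbabab" position by position:
  Position 0: 'c' vs 'd' => differ
  Position 1: 'c' vs 'b' => differ
  Position 2: 'b' vs 'a' => differ
  Position 3: 'b' vs 'b' => same
  Position 4: 'c' vs 'a' => differ
  Position 5: 'b' vs 'b' => same
Total differences (Hamming distance): 4

4


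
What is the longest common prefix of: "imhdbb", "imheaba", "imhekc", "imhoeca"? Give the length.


Words: imhdbb, imheaba, imhekc, imhoeca
  Position 0: all 'i' => match
  Position 1: all 'm' => match
  Position 2: all 'h' => match
  Position 3: ('d', 'e', 'e', 'o') => mismatch, stop
LCP = "imh" (length 3)

3


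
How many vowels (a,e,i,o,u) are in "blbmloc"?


Input: blbmloc
Checking each character:
  'b' at position 0: consonant
  'l' at position 1: consonant
  'b' at position 2: consonant
  'm' at position 3: consonant
  'l' at position 4: consonant
  'o' at position 5: vowel (running total: 1)
  'c' at position 6: consonant
Total vowels: 1

1


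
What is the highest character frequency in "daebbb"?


Input: daebbb
Character counts:
  'a': 1
  'b': 3
  'd': 1
  'e': 1
Maximum frequency: 3

3


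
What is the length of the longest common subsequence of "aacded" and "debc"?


LCS of "aacded" and "debc"
DP table:
           d    e    b    c
      0    0    0    0    0
  a   0    0    0    0    0
  a   0    0    0    0    0
  c   0    0    0    0    1
  d   0    1    1    1    1
  e   0    1    2    2    2
  d   0    1    2    2    2
LCS length = dp[6][4] = 2

2


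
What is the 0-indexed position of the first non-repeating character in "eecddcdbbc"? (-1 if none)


Input: eecddcdbbc
Character frequencies:
  'b': 2
  'c': 3
  'd': 3
  'e': 2
Scanning left to right for freq == 1:
  Position 0 ('e'): freq=2, skip
  Position 1 ('e'): freq=2, skip
  Position 2 ('c'): freq=3, skip
  Position 3 ('d'): freq=3, skip
  Position 4 ('d'): freq=3, skip
  Position 5 ('c'): freq=3, skip
  Position 6 ('d'): freq=3, skip
  Position 7 ('b'): freq=2, skip
  Position 8 ('b'): freq=2, skip
  Position 9 ('c'): freq=3, skip
  No unique character found => answer = -1

-1


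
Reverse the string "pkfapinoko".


Input: pkfapinoko
Reading characters right to left:
  Position 9: 'o'
  Position 8: 'k'
  Position 7: 'o'
  Position 6: 'n'
  Position 5: 'i'
  Position 4: 'p'
  Position 3: 'a'
  Position 2: 'f'
  Position 1: 'k'
  Position 0: 'p'
Reversed: okonipafkp

okonipafkp


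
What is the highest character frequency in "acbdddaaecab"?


Input: acbdddaaecab
Character counts:
  'a': 4
  'b': 2
  'c': 2
  'd': 3
  'e': 1
Maximum frequency: 4

4


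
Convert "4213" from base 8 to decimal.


Input: "4213" in base 8
Positional expansion:
  Digit '4' (value 4) x 8^3 = 2048
  Digit '2' (value 2) x 8^2 = 128
  Digit '1' (value 1) x 8^1 = 8
  Digit '3' (value 3) x 8^0 = 3
Sum = 2187

2187


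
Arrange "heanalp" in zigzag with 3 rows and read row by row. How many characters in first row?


Zigzag "heanalp" into 3 rows:
Placing characters:
  'h' => row 0
  'e' => row 1
  'a' => row 2
  'n' => row 1
  'a' => row 0
  'l' => row 1
  'p' => row 2
Rows:
  Row 0: "ha"
  Row 1: "enl"
  Row 2: "ap"
First row length: 2

2


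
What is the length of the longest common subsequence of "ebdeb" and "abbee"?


LCS of "ebdeb" and "abbee"
DP table:
           a    b    b    e    e
      0    0    0    0    0    0
  e   0    0    0    0    1    1
  b   0    0    1    1    1    1
  d   0    0    1    1    1    1
  e   0    0    1    1    2    2
  b   0    0    1    2    2    2
LCS length = dp[5][5] = 2

2


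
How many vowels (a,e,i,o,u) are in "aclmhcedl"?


Input: aclmhcedl
Checking each character:
  'a' at position 0: vowel (running total: 1)
  'c' at position 1: consonant
  'l' at position 2: consonant
  'm' at position 3: consonant
  'h' at position 4: consonant
  'c' at position 5: consonant
  'e' at position 6: vowel (running total: 2)
  'd' at position 7: consonant
  'l' at position 8: consonant
Total vowels: 2

2


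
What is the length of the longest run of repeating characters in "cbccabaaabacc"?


Input: "cbccabaaabacc"
Scanning for longest run:
  Position 1 ('b'): new char, reset run to 1
  Position 2 ('c'): new char, reset run to 1
  Position 3 ('c'): continues run of 'c', length=2
  Position 4 ('a'): new char, reset run to 1
  Position 5 ('b'): new char, reset run to 1
  Position 6 ('a'): new char, reset run to 1
  Position 7 ('a'): continues run of 'a', length=2
  Position 8 ('a'): continues run of 'a', length=3
  Position 9 ('b'): new char, reset run to 1
  Position 10 ('a'): new char, reset run to 1
  Position 11 ('c'): new char, reset run to 1
  Position 12 ('c'): continues run of 'c', length=2
Longest run: 'a' with length 3

3


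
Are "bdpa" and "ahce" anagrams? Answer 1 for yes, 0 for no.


Strings: "bdpa", "ahce"
Sorted first:  abdp
Sorted second: aceh
Differ at position 1: 'b' vs 'c' => not anagrams

0


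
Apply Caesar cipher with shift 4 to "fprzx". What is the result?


Caesar cipher: shift "fprzx" by 4
  'f' (pos 5) + 4 = pos 9 = 'j'
  'p' (pos 15) + 4 = pos 19 = 't'
  'r' (pos 17) + 4 = pos 21 = 'v'
  'z' (pos 25) + 4 = pos 3 = 'd'
  'x' (pos 23) + 4 = pos 1 = 'b'
Result: jtvdb

jtvdb


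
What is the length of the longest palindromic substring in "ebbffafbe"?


Input: "ebbffafbe"
Checking substrings for palindromes:
  [4:7] "faf" (len 3) => palindrome
  [1:3] "bb" (len 2) => palindrome
  [3:5] "ff" (len 2) => palindrome
Longest palindromic substring: "faf" with length 3

3


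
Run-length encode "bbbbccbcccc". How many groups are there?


Input: bbbbccbcccc
Scanning for consecutive runs:
  Group 1: 'b' x 4 (positions 0-3)
  Group 2: 'c' x 2 (positions 4-5)
  Group 3: 'b' x 1 (positions 6-6)
  Group 4: 'c' x 4 (positions 7-10)
Total groups: 4

4


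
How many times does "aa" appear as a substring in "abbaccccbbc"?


Searching for "aa" in "abbaccccbbc"
Scanning each position:
  Position 0: "ab" => no
  Position 1: "bb" => no
  Position 2: "ba" => no
  Position 3: "ac" => no
  Position 4: "cc" => no
  Position 5: "cc" => no
  Position 6: "cc" => no
  Position 7: "cb" => no
  Position 8: "bb" => no
  Position 9: "bc" => no
Total occurrences: 0

0


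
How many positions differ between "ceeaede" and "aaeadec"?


Comparing "ceeaede" and "aaeadec" position by position:
  Position 0: 'c' vs 'a' => DIFFER
  Position 1: 'e' vs 'a' => DIFFER
  Position 2: 'e' vs 'e' => same
  Position 3: 'a' vs 'a' => same
  Position 4: 'e' vs 'd' => DIFFER
  Position 5: 'd' vs 'e' => DIFFER
  Position 6: 'e' vs 'c' => DIFFER
Positions that differ: 5

5


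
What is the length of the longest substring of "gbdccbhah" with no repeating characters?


Input: "gbdccbhah"
Sliding window (track last position of each char):
  Position 0 ('g'): window [0,0] length 1 -- new best
  Position 1 ('b'): window [0,1] length 2 -- new best
  Position 2 ('d'): window [0,2] length 3 -- new best
  Position 3 ('c'): window [0,3] length 4 -- new best
  Position 4 ('c'): repeat (last at 3), move window start to 4
  Position 4 ('c'): window [4,4] length 1
  Position 5 ('b'): window [4,5] length 2
  Position 6 ('h'): window [4,6] length 3
  Position 7 ('a'): window [4,7] length 4
  Position 8 ('h'): repeat (last at 6), move window start to 7
  Position 8 ('h'): window [7,8] length 2
Longest substring with no repeats: "gbdc" with length 4

4


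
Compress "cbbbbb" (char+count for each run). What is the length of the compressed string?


Input: cbbbbb
Runs:
  'c' x 1 => "c1"
  'b' x 5 => "b5"
Compressed: "c1b5"
Compressed length: 4

4


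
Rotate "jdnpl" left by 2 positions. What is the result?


Input: "jdnpl", rotate left by 2
First 2 characters: "jd"
Remaining characters: "npl"
Concatenate remaining + first: "npl" + "jd" = "npljd"

npljd


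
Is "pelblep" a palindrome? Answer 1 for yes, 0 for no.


Input: pelblep
Reversed: pelblep
  Compare pos 0 ('p') with pos 6 ('p'): match
  Compare pos 1 ('e') with pos 5 ('e'): match
  Compare pos 2 ('l') with pos 4 ('l'): match
Result: palindrome

1


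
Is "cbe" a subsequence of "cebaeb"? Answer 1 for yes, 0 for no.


Check if "cbe" is a subsequence of "cebaeb"
Greedy scan:
  Position 0 ('c'): matches sub[0] = 'c'
  Position 1 ('e'): no match needed
  Position 2 ('b'): matches sub[1] = 'b'
  Position 3 ('a'): no match needed
  Position 4 ('e'): matches sub[2] = 'e'
  Position 5 ('b'): no match needed
All 3 characters matched => is a subsequence

1


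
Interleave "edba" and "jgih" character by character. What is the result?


Interleaving "edba" and "jgih":
  Position 0: 'e' from first, 'j' from second => "ej"
  Position 1: 'd' from first, 'g' from second => "dg"
  Position 2: 'b' from first, 'i' from second => "bi"
  Position 3: 'a' from first, 'h' from second => "ah"
Result: ejdgbiah

ejdgbiah


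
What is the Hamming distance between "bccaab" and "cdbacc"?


Comparing "bccaab" and "cdbacc" position by position:
  Position 0: 'b' vs 'c' => differ
  Position 1: 'c' vs 'd' => differ
  Position 2: 'c' vs 'b' => differ
  Position 3: 'a' vs 'a' => same
  Position 4: 'a' vs 'c' => differ
  Position 5: 'b' vs 'c' => differ
Total differences (Hamming distance): 5

5


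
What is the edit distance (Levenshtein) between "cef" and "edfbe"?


Computing edit distance: "cef" -> "edfbe"
DP table:
           e    d    f    b    e
      0    1    2    3    4    5
  c   1    1    2    3    4    5
  e   2    1    2    3    4    4
  f   3    2    2    2    3    4
Edit distance = dp[3][5] = 4

4


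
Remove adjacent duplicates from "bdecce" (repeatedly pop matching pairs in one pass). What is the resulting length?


Input: bdecce
Stack-based adjacent duplicate removal:
  Read 'b': push. Stack: b
  Read 'd': push. Stack: bd
  Read 'e': push. Stack: bde
  Read 'c': push. Stack: bdec
  Read 'c': matches stack top 'c' => pop. Stack: bde
  Read 'e': matches stack top 'e' => pop. Stack: bd
Final stack: "bd" (length 2)

2


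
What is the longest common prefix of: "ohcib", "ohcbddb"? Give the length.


Words: ohcib, ohcbddb
  Position 0: all 'o' => match
  Position 1: all 'h' => match
  Position 2: all 'c' => match
  Position 3: ('i', 'b') => mismatch, stop
LCP = "ohc" (length 3)

3


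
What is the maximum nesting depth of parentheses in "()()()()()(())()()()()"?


Input: "()()()()()(())()()()()"
Tracking depth:
  Position 0 '(': depth becomes 1
  Position 1 ')': depth becomes 0
  Position 2 '(': depth becomes 1
  Position 3 ')': depth becomes 0
  Position 4 '(': depth becomes 1
  Position 5 ')': depth becomes 0
  Position 6 '(': depth becomes 1
  Position 7 ')': depth becomes 0
  Position 8 '(': depth becomes 1
  Position 9 ')': depth becomes 0
  Position 10 '(': depth becomes 1
  Position 11 '(': depth becomes 2
  Position 12 ')': depth becomes 1
  Position 13 ')': depth becomes 0
  Position 14 '(': depth becomes 1
  Position 15 ')': depth becomes 0
  Position 16 '(': depth becomes 1
  Position 17 ')': depth becomes 0
  Position 18 '(': depth becomes 1
  Position 19 ')': depth becomes 0
  Position 20 '(': depth becomes 1
  Position 21 ')': depth becomes 0
Maximum depth reached: 2

2


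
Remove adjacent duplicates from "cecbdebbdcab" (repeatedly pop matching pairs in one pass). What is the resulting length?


Input: cecbdebbdcab
Stack-based adjacent duplicate removal:
  Read 'c': push. Stack: c
  Read 'e': push. Stack: ce
  Read 'c': push. Stack: cec
  Read 'b': push. Stack: cecb
  Read 'd': push. Stack: cecbd
  Read 'e': push. Stack: cecbde
  Read 'b': push. Stack: cecbdeb
  Read 'b': matches stack top 'b' => pop. Stack: cecbde
  Read 'd': push. Stack: cecbded
  Read 'c': push. Stack: cecbdedc
  Read 'a': push. Stack: cecbdedca
  Read 'b': push. Stack: cecbdedcab
Final stack: "cecbdedcab" (length 10)

10


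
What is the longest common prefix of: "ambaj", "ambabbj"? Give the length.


Words: ambaj, ambabbj
  Position 0: all 'a' => match
  Position 1: all 'm' => match
  Position 2: all 'b' => match
  Position 3: all 'a' => match
  Position 4: ('j', 'b') => mismatch, stop
LCP = "amba" (length 4)

4


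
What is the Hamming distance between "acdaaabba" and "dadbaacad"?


Comparing "acdaaabba" and "dadbaacad" position by position:
  Position 0: 'a' vs 'd' => differ
  Position 1: 'c' vs 'a' => differ
  Position 2: 'd' vs 'd' => same
  Position 3: 'a' vs 'b' => differ
  Position 4: 'a' vs 'a' => same
  Position 5: 'a' vs 'a' => same
  Position 6: 'b' vs 'c' => differ
  Position 7: 'b' vs 'a' => differ
  Position 8: 'a' vs 'd' => differ
Total differences (Hamming distance): 6

6


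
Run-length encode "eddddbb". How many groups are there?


Input: eddddbb
Scanning for consecutive runs:
  Group 1: 'e' x 1 (positions 0-0)
  Group 2: 'd' x 4 (positions 1-4)
  Group 3: 'b' x 2 (positions 5-6)
Total groups: 3

3


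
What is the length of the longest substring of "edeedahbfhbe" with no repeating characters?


Input: "edeedahbfhbe"
Sliding window (track last position of each char):
  Position 0 ('e'): window [0,0] length 1 -- new best
  Position 1 ('d'): window [0,1] length 2 -- new best
  Position 2 ('e'): repeat (last at 0), move window start to 1
  Position 2 ('e'): window [1,2] length 2
  Position 3 ('e'): repeat (last at 2), move window start to 3
  Position 3 ('e'): window [3,3] length 1
  Position 4 ('d'): window [3,4] length 2
  Position 5 ('a'): window [3,5] length 3 -- new best
  Position 6 ('h'): window [3,6] length 4 -- new best
  Position 7 ('b'): window [3,7] length 5 -- new best
  Position 8 ('f'): window [3,8] length 6 -- new best
  Position 9 ('h'): repeat (last at 6), move window start to 7
  Position 9 ('h'): window [7,9] length 3
  Position 10 ('b'): repeat (last at 7), move window start to 8
  Position 10 ('b'): window [8,10] length 3
  Position 11 ('e'): window [8,11] length 4
Longest substring with no repeats: "edahbf" with length 6

6


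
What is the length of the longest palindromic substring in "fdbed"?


Input: "fdbed"
Checking substrings for palindromes:
  No multi-char palindromic substrings found
Longest palindromic substring: "f" with length 1

1


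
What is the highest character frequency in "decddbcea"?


Input: decddbcea
Character counts:
  'a': 1
  'b': 1
  'c': 2
  'd': 3
  'e': 2
Maximum frequency: 3

3


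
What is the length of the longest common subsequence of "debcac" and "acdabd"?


LCS of "debcac" and "acdabd"
DP table:
           a    c    d    a    b    d
      0    0    0    0    0    0    0
  d   0    0    0    1    1    1    1
  e   0    0    0    1    1    1    1
  b   0    0    0    1    1    2    2
  c   0    0    1    1    1    2    2
  a   0    1    1    1    2    2    2
  c   0    1    2    2    2    2    2
LCS length = dp[6][6] = 2

2


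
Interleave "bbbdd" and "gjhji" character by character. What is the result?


Interleaving "bbbdd" and "gjhji":
  Position 0: 'b' from first, 'g' from second => "bg"
  Position 1: 'b' from first, 'j' from second => "bj"
  Position 2: 'b' from first, 'h' from second => "bh"
  Position 3: 'd' from first, 'j' from second => "dj"
  Position 4: 'd' from first, 'i' from second => "di"
Result: bgbjbhdjdi

bgbjbhdjdi


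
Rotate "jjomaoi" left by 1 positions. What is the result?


Input: "jjomaoi", rotate left by 1
First 1 characters: "j"
Remaining characters: "jomaoi"
Concatenate remaining + first: "jomaoi" + "j" = "jomaoij"

jomaoij


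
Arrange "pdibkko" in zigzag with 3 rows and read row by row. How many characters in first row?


Zigzag "pdibkko" into 3 rows:
Placing characters:
  'p' => row 0
  'd' => row 1
  'i' => row 2
  'b' => row 1
  'k' => row 0
  'k' => row 1
  'o' => row 2
Rows:
  Row 0: "pk"
  Row 1: "dbk"
  Row 2: "io"
First row length: 2

2


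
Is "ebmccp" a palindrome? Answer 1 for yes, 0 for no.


Input: ebmccp
Reversed: pccmbe
  Compare pos 0 ('e') with pos 5 ('p'): MISMATCH
  Compare pos 1 ('b') with pos 4 ('c'): MISMATCH
  Compare pos 2 ('m') with pos 3 ('c'): MISMATCH
Result: not a palindrome

0


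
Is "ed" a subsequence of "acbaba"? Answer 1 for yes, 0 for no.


Check if "ed" is a subsequence of "acbaba"
Greedy scan:
  Position 0 ('a'): no match needed
  Position 1 ('c'): no match needed
  Position 2 ('b'): no match needed
  Position 3 ('a'): no match needed
  Position 4 ('b'): no match needed
  Position 5 ('a'): no match needed
Only matched 0/2 characters => not a subsequence

0


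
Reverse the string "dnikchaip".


Input: dnikchaip
Reading characters right to left:
  Position 8: 'p'
  Position 7: 'i'
  Position 6: 'a'
  Position 5: 'h'
  Position 4: 'c'
  Position 3: 'k'
  Position 2: 'i'
  Position 1: 'n'
  Position 0: 'd'
Reversed: piahckind

piahckind


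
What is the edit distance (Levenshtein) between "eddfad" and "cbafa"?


Computing edit distance: "eddfad" -> "cbafa"
DP table:
           c    b    a    f    a
      0    1    2    3    4    5
  e   1    1    2    3    4    5
  d   2    2    2    3    4    5
  d   3    3    3    3    4    5
  f   4    4    4    4    3    4
  a   5    5    5    4    4    3
  d   6    6    6    5    5    4
Edit distance = dp[6][5] = 4

4


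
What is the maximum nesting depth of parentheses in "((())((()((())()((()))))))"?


Input: "((())((()((())()((()))))))"
Tracking depth:
  Position 0 '(': depth becomes 1
  Position 1 '(': depth becomes 2
  Position 2 '(': depth becomes 3
  Position 3 ')': depth becomes 2
  Position 4 ')': depth becomes 1
  Position 5 '(': depth becomes 2
  Position 6 '(': depth becomes 3
  Position 7 '(': depth becomes 4
  Position 8 ')': depth becomes 3
  Position 9 '(': depth becomes 4
  Position 10 '(': depth becomes 5
  Position 11 '(': depth becomes 6
  Position 12 ')': depth becomes 5
  Position 13 ')': depth becomes 4
  Position 14 '(': depth becomes 5
  Position 15 ')': depth becomes 4
  Position 16 '(': depth becomes 5
  Position 17 '(': depth becomes 6
  Position 18 '(': depth becomes 7
  Position 19 ')': depth becomes 6
  Position 20 ')': depth becomes 5
  Position 21 ')': depth becomes 4
  Position 22 ')': depth becomes 3
  Position 23 ')': depth becomes 2
  Position 24 ')': depth becomes 1
  Position 25 ')': depth becomes 0
Maximum depth reached: 7

7


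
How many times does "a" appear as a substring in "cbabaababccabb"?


Searching for "a" in "cbabaababccabb"
Scanning each position:
  Position 0: "c" => no
  Position 1: "b" => no
  Position 2: "a" => MATCH
  Position 3: "b" => no
  Position 4: "a" => MATCH
  Position 5: "a" => MATCH
  Position 6: "b" => no
  Position 7: "a" => MATCH
  Position 8: "b" => no
  Position 9: "c" => no
  Position 10: "c" => no
  Position 11: "a" => MATCH
  Position 12: "b" => no
  Position 13: "b" => no
Total occurrences: 5

5


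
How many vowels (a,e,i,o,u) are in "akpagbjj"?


Input: akpagbjj
Checking each character:
  'a' at position 0: vowel (running total: 1)
  'k' at position 1: consonant
  'p' at position 2: consonant
  'a' at position 3: vowel (running total: 2)
  'g' at position 4: consonant
  'b' at position 5: consonant
  'j' at position 6: consonant
  'j' at position 7: consonant
Total vowels: 2

2


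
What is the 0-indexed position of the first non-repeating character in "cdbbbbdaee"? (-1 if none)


Input: cdbbbbdaee
Character frequencies:
  'a': 1
  'b': 4
  'c': 1
  'd': 2
  'e': 2
Scanning left to right for freq == 1:
  Position 0 ('c'): unique! => answer = 0

0


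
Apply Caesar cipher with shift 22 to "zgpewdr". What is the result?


Caesar cipher: shift "zgpewdr" by 22
  'z' (pos 25) + 22 = pos 21 = 'v'
  'g' (pos 6) + 22 = pos 2 = 'c'
  'p' (pos 15) + 22 = pos 11 = 'l'
  'e' (pos 4) + 22 = pos 0 = 'a'
  'w' (pos 22) + 22 = pos 18 = 's'
  'd' (pos 3) + 22 = pos 25 = 'z'
  'r' (pos 17) + 22 = pos 13 = 'n'
Result: vclaszn

vclaszn


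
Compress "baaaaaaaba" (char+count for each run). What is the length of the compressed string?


Input: baaaaaaaba
Runs:
  'b' x 1 => "b1"
  'a' x 7 => "a7"
  'b' x 1 => "b1"
  'a' x 1 => "a1"
Compressed: "b1a7b1a1"
Compressed length: 8

8


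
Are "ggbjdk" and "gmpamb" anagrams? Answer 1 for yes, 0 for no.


Strings: "ggbjdk", "gmpamb"
Sorted first:  bdggjk
Sorted second: abgmmp
Differ at position 0: 'b' vs 'a' => not anagrams

0


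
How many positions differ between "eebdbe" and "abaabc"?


Comparing "eebdbe" and "abaabc" position by position:
  Position 0: 'e' vs 'a' => DIFFER
  Position 1: 'e' vs 'b' => DIFFER
  Position 2: 'b' vs 'a' => DIFFER
  Position 3: 'd' vs 'a' => DIFFER
  Position 4: 'b' vs 'b' => same
  Position 5: 'e' vs 'c' => DIFFER
Positions that differ: 5

5


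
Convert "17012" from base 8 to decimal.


Input: "17012" in base 8
Positional expansion:
  Digit '1' (value 1) x 8^4 = 4096
  Digit '7' (value 7) x 8^3 = 3584
  Digit '0' (value 0) x 8^2 = 0
  Digit '1' (value 1) x 8^1 = 8
  Digit '2' (value 2) x 8^0 = 2
Sum = 7690

7690


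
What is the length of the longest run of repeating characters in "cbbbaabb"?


Input: "cbbbaabb"
Scanning for longest run:
  Position 1 ('b'): new char, reset run to 1
  Position 2 ('b'): continues run of 'b', length=2
  Position 3 ('b'): continues run of 'b', length=3
  Position 4 ('a'): new char, reset run to 1
  Position 5 ('a'): continues run of 'a', length=2
  Position 6 ('b'): new char, reset run to 1
  Position 7 ('b'): continues run of 'b', length=2
Longest run: 'b' with length 3

3


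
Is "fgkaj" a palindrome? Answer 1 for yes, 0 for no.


Input: fgkaj
Reversed: jakgf
  Compare pos 0 ('f') with pos 4 ('j'): MISMATCH
  Compare pos 1 ('g') with pos 3 ('a'): MISMATCH
Result: not a palindrome

0


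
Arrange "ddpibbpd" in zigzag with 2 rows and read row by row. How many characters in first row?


Zigzag "ddpibbpd" into 2 rows:
Placing characters:
  'd' => row 0
  'd' => row 1
  'p' => row 0
  'i' => row 1
  'b' => row 0
  'b' => row 1
  'p' => row 0
  'd' => row 1
Rows:
  Row 0: "dpbp"
  Row 1: "dibd"
First row length: 4

4


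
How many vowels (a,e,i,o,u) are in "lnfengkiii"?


Input: lnfengkiii
Checking each character:
  'l' at position 0: consonant
  'n' at position 1: consonant
  'f' at position 2: consonant
  'e' at position 3: vowel (running total: 1)
  'n' at position 4: consonant
  'g' at position 5: consonant
  'k' at position 6: consonant
  'i' at position 7: vowel (running total: 2)
  'i' at position 8: vowel (running total: 3)
  'i' at position 9: vowel (running total: 4)
Total vowels: 4

4


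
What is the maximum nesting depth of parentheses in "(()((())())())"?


Input: "(()((())())())"
Tracking depth:
  Position 0 '(': depth becomes 1
  Position 1 '(': depth becomes 2
  Position 2 ')': depth becomes 1
  Position 3 '(': depth becomes 2
  Position 4 '(': depth becomes 3
  Position 5 '(': depth becomes 4
  Position 6 ')': depth becomes 3
  Position 7 ')': depth becomes 2
  Position 8 '(': depth becomes 3
  Position 9 ')': depth becomes 2
  Position 10 ')': depth becomes 1
  Position 11 '(': depth becomes 2
  Position 12 ')': depth becomes 1
  Position 13 ')': depth becomes 0
Maximum depth reached: 4

4


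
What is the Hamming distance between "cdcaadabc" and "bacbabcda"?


Comparing "cdcaadabc" and "bacbabcda" position by position:
  Position 0: 'c' vs 'b' => differ
  Position 1: 'd' vs 'a' => differ
  Position 2: 'c' vs 'c' => same
  Position 3: 'a' vs 'b' => differ
  Position 4: 'a' vs 'a' => same
  Position 5: 'd' vs 'b' => differ
  Position 6: 'a' vs 'c' => differ
  Position 7: 'b' vs 'd' => differ
  Position 8: 'c' vs 'a' => differ
Total differences (Hamming distance): 7

7


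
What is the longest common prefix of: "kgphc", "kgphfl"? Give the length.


Words: kgphc, kgphfl
  Position 0: all 'k' => match
  Position 1: all 'g' => match
  Position 2: all 'p' => match
  Position 3: all 'h' => match
  Position 4: ('c', 'f') => mismatch, stop
LCP = "kgph" (length 4)

4


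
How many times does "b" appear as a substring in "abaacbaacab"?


Searching for "b" in "abaacbaacab"
Scanning each position:
  Position 0: "a" => no
  Position 1: "b" => MATCH
  Position 2: "a" => no
  Position 3: "a" => no
  Position 4: "c" => no
  Position 5: "b" => MATCH
  Position 6: "a" => no
  Position 7: "a" => no
  Position 8: "c" => no
  Position 9: "a" => no
  Position 10: "b" => MATCH
Total occurrences: 3

3


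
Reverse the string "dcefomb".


Input: dcefomb
Reading characters right to left:
  Position 6: 'b'
  Position 5: 'm'
  Position 4: 'o'
  Position 3: 'f'
  Position 2: 'e'
  Position 1: 'c'
  Position 0: 'd'
Reversed: bmofecd

bmofecd


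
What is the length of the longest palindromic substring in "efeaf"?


Input: "efeaf"
Checking substrings for palindromes:
  [0:3] "efe" (len 3) => palindrome
Longest palindromic substring: "efe" with length 3

3


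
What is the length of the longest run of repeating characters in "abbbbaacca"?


Input: "abbbbaacca"
Scanning for longest run:
  Position 1 ('b'): new char, reset run to 1
  Position 2 ('b'): continues run of 'b', length=2
  Position 3 ('b'): continues run of 'b', length=3
  Position 4 ('b'): continues run of 'b', length=4
  Position 5 ('a'): new char, reset run to 1
  Position 6 ('a'): continues run of 'a', length=2
  Position 7 ('c'): new char, reset run to 1
  Position 8 ('c'): continues run of 'c', length=2
  Position 9 ('a'): new char, reset run to 1
Longest run: 'b' with length 4

4
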